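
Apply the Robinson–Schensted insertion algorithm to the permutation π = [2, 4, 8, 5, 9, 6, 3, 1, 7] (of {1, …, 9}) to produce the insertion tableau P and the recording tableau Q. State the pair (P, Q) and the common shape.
P = [1, 3, 5, 6, 7] / [2, 9] / [4] / [8];  Q = [1, 2, 3, 5, 9] / [4, 6] / [7] / [8];  common shape = (5, 2, 1, 1)

Row-insert the values π_1, π_2, … into P one at a time, bumping the leftmost entry strictly greater than the inserted value down to the next row. The recording tableau Q records, in position (i, j), the step at which that cell was added to P.
  Insert 2 (step 1): P = [2];  Q = [1]
  Insert 4 (step 2): P = [2, 4];  Q = [1, 2]
  Insert 8 (step 3): P = [2, 4, 8];  Q = [1, 2, 3]
  Insert 5 (step 4): P = [2, 4, 5] / [8];  Q = [1, 2, 3] / [4]
  Insert 9 (step 5): P = [2, 4, 5, 9] / [8];  Q = [1, 2, 3, 5] / [4]
  Insert 6 (step 6): P = [2, 4, 5, 6] / [8, 9];  Q = [1, 2, 3, 5] / [4, 6]
  Insert 3 (step 7): P = [2, 3, 5, 6] / [4, 9] / [8];  Q = [1, 2, 3, 5] / [4, 6] / [7]
  Insert 1 (step 8): P = [1, 3, 5, 6] / [2, 9] / [4] / [8];  Q = [1, 2, 3, 5] / [4, 6] / [7] / [8]
  Insert 7 (step 9): P = [1, 3, 5, 6, 7] / [2, 9] / [4] / [8];  Q = [1, 2, 3, 5, 9] / [4, 6] / [7] / [8]
Final shape: (5, 2, 1, 1).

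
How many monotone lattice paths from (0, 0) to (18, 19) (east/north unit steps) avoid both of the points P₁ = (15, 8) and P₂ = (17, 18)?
Number of paths = 8483743752

Inclusion–exclusion. Total paths: C(37, 18) = 17672631900. Through P₁: C(23, 15)·C(14, 3) = 178474296. Through P₂: C(35, 17)·C(2, 1) = 9075135300. Since P₁ is strictly southwest of P₂, a monotone path through both must visit P₁ then P₂; paths through both = C(23, 15)·C(12, 2)·C(2, 1) = 64721448. Avoid both = 17672631900 − 178474296 − 9075135300 + 64721448 = 8483743752.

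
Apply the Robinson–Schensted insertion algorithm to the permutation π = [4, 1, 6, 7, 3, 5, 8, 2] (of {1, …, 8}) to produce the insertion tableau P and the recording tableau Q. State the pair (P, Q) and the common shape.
P = [1, 2, 5, 8] / [3, 6, 7] / [4];  Q = [1, 3, 4, 7] / [2, 5, 6] / [8];  common shape = (4, 3, 1)

Row-insert the values π_1, π_2, … into P one at a time, bumping the leftmost entry strictly greater than the inserted value down to the next row. The recording tableau Q records, in position (i, j), the step at which that cell was added to P.
  Insert 4 (step 1): P = [4];  Q = [1]
  Insert 1 (step 2): P = [1] / [4];  Q = [1] / [2]
  Insert 6 (step 3): P = [1, 6] / [4];  Q = [1, 3] / [2]
  Insert 7 (step 4): P = [1, 6, 7] / [4];  Q = [1, 3, 4] / [2]
  Insert 3 (step 5): P = [1, 3, 7] / [4, 6];  Q = [1, 3, 4] / [2, 5]
  Insert 5 (step 6): P = [1, 3, 5] / [4, 6, 7];  Q = [1, 3, 4] / [2, 5, 6]
  Insert 8 (step 7): P = [1, 3, 5, 8] / [4, 6, 7];  Q = [1, 3, 4, 7] / [2, 5, 6]
  Insert 2 (step 8): P = [1, 2, 5, 8] / [3, 6, 7] / [4];  Q = [1, 3, 4, 7] / [2, 5, 6] / [8]
Final shape: (4, 3, 1).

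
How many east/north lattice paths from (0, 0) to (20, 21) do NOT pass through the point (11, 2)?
Number of paths = 268590199020

Total paths from (0, 0) to (20, 21): C(41, 20) = 269128937220. Paths through (11, 2): (paths (0, 0) → (11, 2)) × (paths (11, 2) → (20, 21)) = C(13, 11) · C(28, 9) = 78 · 6906900 = 538738200. Avoidance count = 269128937220 − 538738200 = 268590199020.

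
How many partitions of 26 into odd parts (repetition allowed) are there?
p_odd(26) = 165

Enumerate partitions using only odd parts via the recurrence o(n, m) = o(n, m−2) + o(n−m, m) over odd m, starting from the largest odd part ≤ n. This gives p_odd(26) = 165. (Euler's theorem: equals the count of distinct-part partitions.)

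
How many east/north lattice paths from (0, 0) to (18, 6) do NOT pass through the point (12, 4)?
Number of paths = 83636

Total paths from (0, 0) to (18, 6): C(24, 18) = 134596. Paths through (12, 4): (paths (0, 0) → (12, 4)) × (paths (12, 4) → (18, 6)) = C(16, 12) · C(8, 6) = 1820 · 28 = 50960. Avoidance count = 134596 − 50960 = 83636.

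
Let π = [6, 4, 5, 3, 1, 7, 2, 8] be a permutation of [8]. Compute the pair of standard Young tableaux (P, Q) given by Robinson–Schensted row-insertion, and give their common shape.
P = [1, 2, 7, 8] / [3, 5] / [4] / [6];  Q = [1, 3, 6, 8] / [2, 7] / [4] / [5];  common shape = (4, 2, 1, 1)

Row-insert the values π_1, π_2, … into P one at a time, bumping the leftmost entry strictly greater than the inserted value down to the next row. The recording tableau Q records, in position (i, j), the step at which that cell was added to P.
  Insert 6 (step 1): P = [6];  Q = [1]
  Insert 4 (step 2): P = [4] / [6];  Q = [1] / [2]
  Insert 5 (step 3): P = [4, 5] / [6];  Q = [1, 3] / [2]
  Insert 3 (step 4): P = [3, 5] / [4] / [6];  Q = [1, 3] / [2] / [4]
  Insert 1 (step 5): P = [1, 5] / [3] / [4] / [6];  Q = [1, 3] / [2] / [4] / [5]
  Insert 7 (step 6): P = [1, 5, 7] / [3] / [4] / [6];  Q = [1, 3, 6] / [2] / [4] / [5]
  Insert 2 (step 7): P = [1, 2, 7] / [3, 5] / [4] / [6];  Q = [1, 3, 6] / [2, 7] / [4] / [5]
  Insert 8 (step 8): P = [1, 2, 7, 8] / [3, 5] / [4] / [6];  Q = [1, 3, 6, 8] / [2, 7] / [4] / [5]
Final shape: (4, 2, 1, 1).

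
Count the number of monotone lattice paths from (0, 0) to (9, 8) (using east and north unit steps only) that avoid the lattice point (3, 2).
Number of paths = 15070

Total paths from (0, 0) to (9, 8): C(17, 9) = 24310. Paths through (3, 2): (paths (0, 0) → (3, 2)) × (paths (3, 2) → (9, 8)) = C(5, 3) · C(12, 6) = 10 · 924 = 9240. Avoidance count = 24310 − 9240 = 15070.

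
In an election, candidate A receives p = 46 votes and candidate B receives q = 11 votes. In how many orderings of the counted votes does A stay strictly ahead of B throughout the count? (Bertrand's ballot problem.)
Strict-lead orderings = 113295163800

Total orderings of the 57 votes with 46 for A: C(57, 46) = 184509266760. By the Bertrand ballot formula (Cycle Lemma / reflection principle), the number of orderings in which A is strictly ahead of B throughout is (p − q)/(p + q) · C(p + q, p) = (46 − 11)/(46 + 11) · 184509266760 = 113295163800.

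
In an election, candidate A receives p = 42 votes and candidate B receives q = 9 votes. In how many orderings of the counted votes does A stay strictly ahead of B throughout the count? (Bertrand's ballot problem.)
Strict-lead orderings = 1968555050

Total orderings of the 51 votes with 42 for A: C(51, 42) = 3042312350. By the Bertrand ballot formula (Cycle Lemma / reflection principle), the number of orderings in which A is strictly ahead of B throughout is (p − q)/(p + q) · C(p + q, p) = (42 − 9)/(42 + 9) · 3042312350 = 1968555050.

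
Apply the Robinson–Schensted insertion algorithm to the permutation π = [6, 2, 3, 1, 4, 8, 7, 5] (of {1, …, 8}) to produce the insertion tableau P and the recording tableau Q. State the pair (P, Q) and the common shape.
P = [1, 3, 4, 5] / [2, 7] / [6, 8];  Q = [1, 3, 5, 6] / [2, 7] / [4, 8];  common shape = (4, 2, 2)

Row-insert the values π_1, π_2, … into P one at a time, bumping the leftmost entry strictly greater than the inserted value down to the next row. The recording tableau Q records, in position (i, j), the step at which that cell was added to P.
  Insert 6 (step 1): P = [6];  Q = [1]
  Insert 2 (step 2): P = [2] / [6];  Q = [1] / [2]
  Insert 3 (step 3): P = [2, 3] / [6];  Q = [1, 3] / [2]
  Insert 1 (step 4): P = [1, 3] / [2] / [6];  Q = [1, 3] / [2] / [4]
  Insert 4 (step 5): P = [1, 3, 4] / [2] / [6];  Q = [1, 3, 5] / [2] / [4]
  Insert 8 (step 6): P = [1, 3, 4, 8] / [2] / [6];  Q = [1, 3, 5, 6] / [2] / [4]
  Insert 7 (step 7): P = [1, 3, 4, 7] / [2, 8] / [6];  Q = [1, 3, 5, 6] / [2, 7] / [4]
  Insert 5 (step 8): P = [1, 3, 4, 5] / [2, 7] / [6, 8];  Q = [1, 3, 5, 6] / [2, 7] / [4, 8]
Final shape: (4, 2, 2).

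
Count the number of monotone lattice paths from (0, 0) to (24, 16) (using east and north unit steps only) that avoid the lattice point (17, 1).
Number of paths = 62849031858

Total paths from (0, 0) to (24, 16): C(40, 24) = 62852101650. Paths through (17, 1): (paths (0, 0) → (17, 1)) × (paths (17, 1) → (24, 16)) = C(18, 17) · C(22, 7) = 18 · 170544 = 3069792. Avoidance count = 62852101650 − 3069792 = 62849031858.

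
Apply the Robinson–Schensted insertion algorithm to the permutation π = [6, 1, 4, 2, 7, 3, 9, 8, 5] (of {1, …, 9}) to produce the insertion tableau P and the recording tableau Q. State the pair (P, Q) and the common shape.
P = [1, 2, 3, 5] / [4, 7, 8] / [6, 9];  Q = [1, 3, 5, 7] / [2, 6, 8] / [4, 9];  common shape = (4, 3, 2)

Row-insert the values π_1, π_2, … into P one at a time, bumping the leftmost entry strictly greater than the inserted value down to the next row. The recording tableau Q records, in position (i, j), the step at which that cell was added to P.
  Insert 6 (step 1): P = [6];  Q = [1]
  Insert 1 (step 2): P = [1] / [6];  Q = [1] / [2]
  Insert 4 (step 3): P = [1, 4] / [6];  Q = [1, 3] / [2]
  Insert 2 (step 4): P = [1, 2] / [4] / [6];  Q = [1, 3] / [2] / [4]
  Insert 7 (step 5): P = [1, 2, 7] / [4] / [6];  Q = [1, 3, 5] / [2] / [4]
  Insert 3 (step 6): P = [1, 2, 3] / [4, 7] / [6];  Q = [1, 3, 5] / [2, 6] / [4]
  Insert 9 (step 7): P = [1, 2, 3, 9] / [4, 7] / [6];  Q = [1, 3, 5, 7] / [2, 6] / [4]
  Insert 8 (step 8): P = [1, 2, 3, 8] / [4, 7, 9] / [6];  Q = [1, 3, 5, 7] / [2, 6, 8] / [4]
  Insert 5 (step 9): P = [1, 2, 3, 5] / [4, 7, 8] / [6, 9];  Q = [1, 3, 5, 7] / [2, 6, 8] / [4, 9]
Final shape: (4, 3, 2).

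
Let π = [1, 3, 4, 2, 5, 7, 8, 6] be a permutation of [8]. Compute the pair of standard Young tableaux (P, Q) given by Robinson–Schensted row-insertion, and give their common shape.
P = [1, 2, 4, 5, 6, 8] / [3, 7];  Q = [1, 2, 3, 5, 6, 7] / [4, 8];  common shape = (6, 2)

Row-insert the values π_1, π_2, … into P one at a time, bumping the leftmost entry strictly greater than the inserted value down to the next row. The recording tableau Q records, in position (i, j), the step at which that cell was added to P.
  Insert 1 (step 1): P = [1];  Q = [1]
  Insert 3 (step 2): P = [1, 3];  Q = [1, 2]
  Insert 4 (step 3): P = [1, 3, 4];  Q = [1, 2, 3]
  Insert 2 (step 4): P = [1, 2, 4] / [3];  Q = [1, 2, 3] / [4]
  Insert 5 (step 5): P = [1, 2, 4, 5] / [3];  Q = [1, 2, 3, 5] / [4]
  Insert 7 (step 6): P = [1, 2, 4, 5, 7] / [3];  Q = [1, 2, 3, 5, 6] / [4]
  Insert 8 (step 7): P = [1, 2, 4, 5, 7, 8] / [3];  Q = [1, 2, 3, 5, 6, 7] / [4]
  Insert 6 (step 8): P = [1, 2, 4, 5, 6, 8] / [3, 7];  Q = [1, 2, 3, 5, 6, 7] / [4, 8]
Final shape: (6, 2).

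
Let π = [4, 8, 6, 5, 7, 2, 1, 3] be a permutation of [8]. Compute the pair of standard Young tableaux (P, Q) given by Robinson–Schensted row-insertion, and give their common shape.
P = [1, 3, 7] / [2, 5] / [4] / [6] / [8];  Q = [1, 2, 5] / [3, 8] / [4] / [6] / [7];  common shape = (3, 2, 1, 1, 1)

Row-insert the values π_1, π_2, … into P one at a time, bumping the leftmost entry strictly greater than the inserted value down to the next row. The recording tableau Q records, in position (i, j), the step at which that cell was added to P.
  Insert 4 (step 1): P = [4];  Q = [1]
  Insert 8 (step 2): P = [4, 8];  Q = [1, 2]
  Insert 6 (step 3): P = [4, 6] / [8];  Q = [1, 2] / [3]
  Insert 5 (step 4): P = [4, 5] / [6] / [8];  Q = [1, 2] / [3] / [4]
  Insert 7 (step 5): P = [4, 5, 7] / [6] / [8];  Q = [1, 2, 5] / [3] / [4]
  Insert 2 (step 6): P = [2, 5, 7] / [4] / [6] / [8];  Q = [1, 2, 5] / [3] / [4] / [6]
  Insert 1 (step 7): P = [1, 5, 7] / [2] / [4] / [6] / [8];  Q = [1, 2, 5] / [3] / [4] / [6] / [7]
  Insert 3 (step 8): P = [1, 3, 7] / [2, 5] / [4] / [6] / [8];  Q = [1, 2, 5] / [3, 8] / [4] / [6] / [7]
Final shape: (3, 2, 1, 1, 1).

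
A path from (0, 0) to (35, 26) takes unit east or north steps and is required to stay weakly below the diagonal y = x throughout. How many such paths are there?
Number of paths = 33833779021731045

By the reflection principle (André's argument), the number of monotone paths to (35, 26) with n ≤ m that never go above y = x is C(61, 35) − C(61, 36) = 121801604478231762 − 87967825456500717 = 33833779021731045.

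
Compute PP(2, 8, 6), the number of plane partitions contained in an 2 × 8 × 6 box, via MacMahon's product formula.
PP(2, 8, 6) = 2147145

Evaluate the triple product over i = 1..2, j = 1..8, k = 1..6. The factors are (2/1) · (3/2) · (4/3) · (5/4) · (6/5) · (7/6) · (3/2) · (4/3) · … (96 factors total). The numerators and denominators telescope so the product is an integer; carrying out the multiplication exactly gives PP(2, 8, 6) = 2147145.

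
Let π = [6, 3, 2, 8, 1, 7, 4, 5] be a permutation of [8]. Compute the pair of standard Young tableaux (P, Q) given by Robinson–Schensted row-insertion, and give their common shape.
P = [1, 4, 5] / [2, 7] / [3, 8] / [6];  Q = [1, 4, 8] / [2, 6] / [3, 7] / [5];  common shape = (3, 2, 2, 1)

Row-insert the values π_1, π_2, … into P one at a time, bumping the leftmost entry strictly greater than the inserted value down to the next row. The recording tableau Q records, in position (i, j), the step at which that cell was added to P.
  Insert 6 (step 1): P = [6];  Q = [1]
  Insert 3 (step 2): P = [3] / [6];  Q = [1] / [2]
  Insert 2 (step 3): P = [2] / [3] / [6];  Q = [1] / [2] / [3]
  Insert 8 (step 4): P = [2, 8] / [3] / [6];  Q = [1, 4] / [2] / [3]
  Insert 1 (step 5): P = [1, 8] / [2] / [3] / [6];  Q = [1, 4] / [2] / [3] / [5]
  Insert 7 (step 6): P = [1, 7] / [2, 8] / [3] / [6];  Q = [1, 4] / [2, 6] / [3] / [5]
  Insert 4 (step 7): P = [1, 4] / [2, 7] / [3, 8] / [6];  Q = [1, 4] / [2, 6] / [3, 7] / [5]
  Insert 5 (step 8): P = [1, 4, 5] / [2, 7] / [3, 8] / [6];  Q = [1, 4, 8] / [2, 6] / [3, 7] / [5]
Final shape: (3, 2, 2, 1).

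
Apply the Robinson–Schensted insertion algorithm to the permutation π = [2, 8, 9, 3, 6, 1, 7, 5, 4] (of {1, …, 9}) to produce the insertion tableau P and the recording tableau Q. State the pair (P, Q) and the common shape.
P = [1, 3, 4, 7] / [2, 5] / [6, 9] / [8];  Q = [1, 2, 3, 7] / [4, 5] / [6, 8] / [9];  common shape = (4, 2, 2, 1)

Row-insert the values π_1, π_2, … into P one at a time, bumping the leftmost entry strictly greater than the inserted value down to the next row. The recording tableau Q records, in position (i, j), the step at which that cell was added to P.
  Insert 2 (step 1): P = [2];  Q = [1]
  Insert 8 (step 2): P = [2, 8];  Q = [1, 2]
  Insert 9 (step 3): P = [2, 8, 9];  Q = [1, 2, 3]
  Insert 3 (step 4): P = [2, 3, 9] / [8];  Q = [1, 2, 3] / [4]
  Insert 6 (step 5): P = [2, 3, 6] / [8, 9];  Q = [1, 2, 3] / [4, 5]
  Insert 1 (step 6): P = [1, 3, 6] / [2, 9] / [8];  Q = [1, 2, 3] / [4, 5] / [6]
  Insert 7 (step 7): P = [1, 3, 6, 7] / [2, 9] / [8];  Q = [1, 2, 3, 7] / [4, 5] / [6]
  Insert 5 (step 8): P = [1, 3, 5, 7] / [2, 6] / [8, 9];  Q = [1, 2, 3, 7] / [4, 5] / [6, 8]
  Insert 4 (step 9): P = [1, 3, 4, 7] / [2, 5] / [6, 9] / [8];  Q = [1, 2, 3, 7] / [4, 5] / [6, 8] / [9]
Final shape: (4, 2, 2, 1).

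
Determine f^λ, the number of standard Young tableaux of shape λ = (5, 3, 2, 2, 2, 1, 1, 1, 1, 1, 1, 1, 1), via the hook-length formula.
# SYT of shape (5, 3, 2, 2, 2, 1, 1, 1, 1, 1, 1, 1, 1) = 46216170

Hook-length formula: f^λ = n! / Π hook(c), product over all cells c of the Young diagram. For λ = (5, 3, 2, 2, 2, 1, 1, 1, 1, 1, 1, 1, 1), n = 22 boxes. Hook lengths by row (left-to-right, top-to-bottom): [17, 8, 4, 2, 1]; [14, 5, 1]; [12, 3]; [11, 2]; [10, 1]; [8]; [7]; [6]; [5]; [4]; [3]; [2]; [1]. Product of hooks = 24320507904000. So f^λ = 22! / 24320507904000 = 1124000727777607680000 / 24320507904000 = 46216170.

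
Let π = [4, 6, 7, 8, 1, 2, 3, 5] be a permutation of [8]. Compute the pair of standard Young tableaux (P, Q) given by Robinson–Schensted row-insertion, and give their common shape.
P = [1, 2, 3, 5] / [4, 6, 7, 8];  Q = [1, 2, 3, 4] / [5, 6, 7, 8];  common shape = (4, 4)

Row-insert the values π_1, π_2, … into P one at a time, bumping the leftmost entry strictly greater than the inserted value down to the next row. The recording tableau Q records, in position (i, j), the step at which that cell was added to P.
  Insert 4 (step 1): P = [4];  Q = [1]
  Insert 6 (step 2): P = [4, 6];  Q = [1, 2]
  Insert 7 (step 3): P = [4, 6, 7];  Q = [1, 2, 3]
  Insert 8 (step 4): P = [4, 6, 7, 8];  Q = [1, 2, 3, 4]
  Insert 1 (step 5): P = [1, 6, 7, 8] / [4];  Q = [1, 2, 3, 4] / [5]
  Insert 2 (step 6): P = [1, 2, 7, 8] / [4, 6];  Q = [1, 2, 3, 4] / [5, 6]
  Insert 3 (step 7): P = [1, 2, 3, 8] / [4, 6, 7];  Q = [1, 2, 3, 4] / [5, 6, 7]
  Insert 5 (step 8): P = [1, 2, 3, 5] / [4, 6, 7, 8];  Q = [1, 2, 3, 4] / [5, 6, 7, 8]
Final shape: (4, 4).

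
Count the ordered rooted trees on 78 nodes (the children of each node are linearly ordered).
C_77 = 18793142726809884575211361279087545193250040

These ordered rooted trees are counted by the Catalan number C_n = (1/(n + 1)) · C(2n, n). For n = 77: C_77 = (1/78) · C(154, 77) = 1465865132691170996866486179768828525073503120/78 = 18793142726809884575211361279087545193250040.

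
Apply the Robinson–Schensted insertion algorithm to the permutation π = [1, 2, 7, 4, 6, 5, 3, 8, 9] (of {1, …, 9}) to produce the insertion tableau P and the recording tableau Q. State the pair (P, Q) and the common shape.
P = [1, 2, 3, 5, 8, 9] / [4] / [6] / [7];  Q = [1, 2, 3, 5, 8, 9] / [4] / [6] / [7];  common shape = (6, 1, 1, 1)

Row-insert the values π_1, π_2, … into P one at a time, bumping the leftmost entry strictly greater than the inserted value down to the next row. The recording tableau Q records, in position (i, j), the step at which that cell was added to P.
  Insert 1 (step 1): P = [1];  Q = [1]
  Insert 2 (step 2): P = [1, 2];  Q = [1, 2]
  Insert 7 (step 3): P = [1, 2, 7];  Q = [1, 2, 3]
  Insert 4 (step 4): P = [1, 2, 4] / [7];  Q = [1, 2, 3] / [4]
  Insert 6 (step 5): P = [1, 2, 4, 6] / [7];  Q = [1, 2, 3, 5] / [4]
  Insert 5 (step 6): P = [1, 2, 4, 5] / [6] / [7];  Q = [1, 2, 3, 5] / [4] / [6]
  Insert 3 (step 7): P = [1, 2, 3, 5] / [4] / [6] / [7];  Q = [1, 2, 3, 5] / [4] / [6] / [7]
  Insert 8 (step 8): P = [1, 2, 3, 5, 8] / [4] / [6] / [7];  Q = [1, 2, 3, 5, 8] / [4] / [6] / [7]
  Insert 9 (step 9): P = [1, 2, 3, 5, 8, 9] / [4] / [6] / [7];  Q = [1, 2, 3, 5, 8, 9] / [4] / [6] / [7]
Final shape: (6, 1, 1, 1).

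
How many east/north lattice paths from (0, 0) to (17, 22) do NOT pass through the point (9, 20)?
Number of paths = 50570442585

Total paths from (0, 0) to (17, 22): C(39, 17) = 51021117810. Paths through (9, 20): (paths (0, 0) → (9, 20)) × (paths (9, 20) → (17, 22)) = C(29, 9) · C(10, 8) = 10015005 · 45 = 450675225. Avoidance count = 51021117810 − 450675225 = 50570442585.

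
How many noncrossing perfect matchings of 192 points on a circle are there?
C_96 = 3721443204405954385563870541379246659709506697378694300

These noncrossing handshakes are counted by the Catalan number C_n = (1/(n + 1)) · C(2n, n). For n = 96: C_96 = (1/97) · C(192, 96) = 360979990827377575399695442513786925991822149645733347100/97 = 3721443204405954385563870541379246659709506697378694300.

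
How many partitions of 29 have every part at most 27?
p(29, parts ≤ 27) = 4563

Use the recurrence p(n, m) = p(n, m−1) + p(n−m, m): either the largest part is < m (count p(n, m−1)) or the largest part is exactly m (remove one copy of m, count p(n−m, m)). With p(0, ·) = 1 this gives p(29, parts ≤ 27) = 4563. (By conjugating Young diagrams, this also counts partitions of 29 into at most 27 parts.)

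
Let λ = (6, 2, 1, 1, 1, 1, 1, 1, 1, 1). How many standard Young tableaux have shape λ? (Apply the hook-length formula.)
# SYT of shape (6, 2, 1, 1, 1, 1, 1, 1, 1, 1) = 24024

Hook-length formula: f^λ = n! / Π hook(c), product over all cells c of the Young diagram. For λ = (6, 2, 1, 1, 1, 1, 1, 1, 1, 1), n = 16 boxes. Hook lengths by row (left-to-right, top-to-bottom): [15, 6, 4, 3, 2, 1]; [10, 1]; [8]; [7]; [6]; [5]; [4]; [3]; [2]; [1]. Product of hooks = 870912000. So f^λ = 16! / 870912000 = 20922789888000 / 870912000 = 24024.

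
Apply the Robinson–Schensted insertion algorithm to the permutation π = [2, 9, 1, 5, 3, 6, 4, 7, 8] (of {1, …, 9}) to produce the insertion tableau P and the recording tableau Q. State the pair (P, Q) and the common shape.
P = [1, 3, 4, 7, 8] / [2, 5, 6] / [9];  Q = [1, 2, 6, 8, 9] / [3, 4, 7] / [5];  common shape = (5, 3, 1)

Row-insert the values π_1, π_2, … into P one at a time, bumping the leftmost entry strictly greater than the inserted value down to the next row. The recording tableau Q records, in position (i, j), the step at which that cell was added to P.
  Insert 2 (step 1): P = [2];  Q = [1]
  Insert 9 (step 2): P = [2, 9];  Q = [1, 2]
  Insert 1 (step 3): P = [1, 9] / [2];  Q = [1, 2] / [3]
  Insert 5 (step 4): P = [1, 5] / [2, 9];  Q = [1, 2] / [3, 4]
  Insert 3 (step 5): P = [1, 3] / [2, 5] / [9];  Q = [1, 2] / [3, 4] / [5]
  Insert 6 (step 6): P = [1, 3, 6] / [2, 5] / [9];  Q = [1, 2, 6] / [3, 4] / [5]
  Insert 4 (step 7): P = [1, 3, 4] / [2, 5, 6] / [9];  Q = [1, 2, 6] / [3, 4, 7] / [5]
  Insert 7 (step 8): P = [1, 3, 4, 7] / [2, 5, 6] / [9];  Q = [1, 2, 6, 8] / [3, 4, 7] / [5]
  Insert 8 (step 9): P = [1, 3, 4, 7, 8] / [2, 5, 6] / [9];  Q = [1, 2, 6, 8, 9] / [3, 4, 7] / [5]
Final shape: (5, 3, 1).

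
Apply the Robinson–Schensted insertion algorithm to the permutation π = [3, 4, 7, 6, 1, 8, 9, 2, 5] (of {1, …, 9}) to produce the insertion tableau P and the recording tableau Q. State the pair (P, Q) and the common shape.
P = [1, 2, 5, 8, 9] / [3, 4, 6] / [7];  Q = [1, 2, 3, 6, 7] / [4, 8, 9] / [5];  common shape = (5, 3, 1)

Row-insert the values π_1, π_2, … into P one at a time, bumping the leftmost entry strictly greater than the inserted value down to the next row. The recording tableau Q records, in position (i, j), the step at which that cell was added to P.
  Insert 3 (step 1): P = [3];  Q = [1]
  Insert 4 (step 2): P = [3, 4];  Q = [1, 2]
  Insert 7 (step 3): P = [3, 4, 7];  Q = [1, 2, 3]
  Insert 6 (step 4): P = [3, 4, 6] / [7];  Q = [1, 2, 3] / [4]
  Insert 1 (step 5): P = [1, 4, 6] / [3] / [7];  Q = [1, 2, 3] / [4] / [5]
  Insert 8 (step 6): P = [1, 4, 6, 8] / [3] / [7];  Q = [1, 2, 3, 6] / [4] / [5]
  Insert 9 (step 7): P = [1, 4, 6, 8, 9] / [3] / [7];  Q = [1, 2, 3, 6, 7] / [4] / [5]
  Insert 2 (step 8): P = [1, 2, 6, 8, 9] / [3, 4] / [7];  Q = [1, 2, 3, 6, 7] / [4, 8] / [5]
  Insert 5 (step 9): P = [1, 2, 5, 8, 9] / [3, 4, 6] / [7];  Q = [1, 2, 3, 6, 7] / [4, 8, 9] / [5]
Final shape: (5, 3, 1).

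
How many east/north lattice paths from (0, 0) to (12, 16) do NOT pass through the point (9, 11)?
Number of paths = 21015995

Total paths from (0, 0) to (12, 16): C(28, 12) = 30421755. Paths through (9, 11): (paths (0, 0) → (9, 11)) × (paths (9, 11) → (12, 16)) = C(20, 9) · C(8, 3) = 167960 · 56 = 9405760. Avoidance count = 30421755 − 9405760 = 21015995.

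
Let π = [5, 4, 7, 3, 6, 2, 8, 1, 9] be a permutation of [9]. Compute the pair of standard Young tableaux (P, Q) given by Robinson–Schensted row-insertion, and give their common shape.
P = [1, 6, 8, 9] / [2, 7] / [3] / [4] / [5];  Q = [1, 3, 7, 9] / [2, 5] / [4] / [6] / [8];  common shape = (4, 2, 1, 1, 1)

Row-insert the values π_1, π_2, … into P one at a time, bumping the leftmost entry strictly greater than the inserted value down to the next row. The recording tableau Q records, in position (i, j), the step at which that cell was added to P.
  Insert 5 (step 1): P = [5];  Q = [1]
  Insert 4 (step 2): P = [4] / [5];  Q = [1] / [2]
  Insert 7 (step 3): P = [4, 7] / [5];  Q = [1, 3] / [2]
  Insert 3 (step 4): P = [3, 7] / [4] / [5];  Q = [1, 3] / [2] / [4]
  Insert 6 (step 5): P = [3, 6] / [4, 7] / [5];  Q = [1, 3] / [2, 5] / [4]
  Insert 2 (step 6): P = [2, 6] / [3, 7] / [4] / [5];  Q = [1, 3] / [2, 5] / [4] / [6]
  Insert 8 (step 7): P = [2, 6, 8] / [3, 7] / [4] / [5];  Q = [1, 3, 7] / [2, 5] / [4] / [6]
  Insert 1 (step 8): P = [1, 6, 8] / [2, 7] / [3] / [4] / [5];  Q = [1, 3, 7] / [2, 5] / [4] / [6] / [8]
  Insert 9 (step 9): P = [1, 6, 8, 9] / [2, 7] / [3] / [4] / [5];  Q = [1, 3, 7, 9] / [2, 5] / [4] / [6] / [8]
Final shape: (4, 2, 1, 1, 1).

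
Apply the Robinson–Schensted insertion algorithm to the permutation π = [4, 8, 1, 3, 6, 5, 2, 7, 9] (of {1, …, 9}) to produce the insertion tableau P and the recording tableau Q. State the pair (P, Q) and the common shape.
P = [1, 2, 5, 7, 9] / [3, 6] / [4] / [8];  Q = [1, 2, 5, 8, 9] / [3, 4] / [6] / [7];  common shape = (5, 2, 1, 1)

Row-insert the values π_1, π_2, … into P one at a time, bumping the leftmost entry strictly greater than the inserted value down to the next row. The recording tableau Q records, in position (i, j), the step at which that cell was added to P.
  Insert 4 (step 1): P = [4];  Q = [1]
  Insert 8 (step 2): P = [4, 8];  Q = [1, 2]
  Insert 1 (step 3): P = [1, 8] / [4];  Q = [1, 2] / [3]
  Insert 3 (step 4): P = [1, 3] / [4, 8];  Q = [1, 2] / [3, 4]
  Insert 6 (step 5): P = [1, 3, 6] / [4, 8];  Q = [1, 2, 5] / [3, 4]
  Insert 5 (step 6): P = [1, 3, 5] / [4, 6] / [8];  Q = [1, 2, 5] / [3, 4] / [6]
  Insert 2 (step 7): P = [1, 2, 5] / [3, 6] / [4] / [8];  Q = [1, 2, 5] / [3, 4] / [6] / [7]
  Insert 7 (step 8): P = [1, 2, 5, 7] / [3, 6] / [4] / [8];  Q = [1, 2, 5, 8] / [3, 4] / [6] / [7]
  Insert 9 (step 9): P = [1, 2, 5, 7, 9] / [3, 6] / [4] / [8];  Q = [1, 2, 5, 8, 9] / [3, 4] / [6] / [7]
Final shape: (5, 2, 1, 1).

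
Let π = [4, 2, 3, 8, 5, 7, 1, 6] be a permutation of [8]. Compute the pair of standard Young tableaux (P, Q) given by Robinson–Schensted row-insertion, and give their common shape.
P = [1, 3, 5, 6] / [2, 7] / [4, 8];  Q = [1, 3, 4, 6] / [2, 5] / [7, 8];  common shape = (4, 2, 2)

Row-insert the values π_1, π_2, … into P one at a time, bumping the leftmost entry strictly greater than the inserted value down to the next row. The recording tableau Q records, in position (i, j), the step at which that cell was added to P.
  Insert 4 (step 1): P = [4];  Q = [1]
  Insert 2 (step 2): P = [2] / [4];  Q = [1] / [2]
  Insert 3 (step 3): P = [2, 3] / [4];  Q = [1, 3] / [2]
  Insert 8 (step 4): P = [2, 3, 8] / [4];  Q = [1, 3, 4] / [2]
  Insert 5 (step 5): P = [2, 3, 5] / [4, 8];  Q = [1, 3, 4] / [2, 5]
  Insert 7 (step 6): P = [2, 3, 5, 7] / [4, 8];  Q = [1, 3, 4, 6] / [2, 5]
  Insert 1 (step 7): P = [1, 3, 5, 7] / [2, 8] / [4];  Q = [1, 3, 4, 6] / [2, 5] / [7]
  Insert 6 (step 8): P = [1, 3, 5, 6] / [2, 7] / [4, 8];  Q = [1, 3, 4, 6] / [2, 5] / [7, 8]
Final shape: (4, 2, 2).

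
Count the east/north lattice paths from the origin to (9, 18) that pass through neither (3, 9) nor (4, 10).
Number of paths = 2863718

Inclusion–exclusion. Total paths: C(27, 9) = 4686825. Through P₁: C(12, 3)·C(15, 6) = 1101100. Through P₂: C(14, 4)·C(13, 5) = 1288287. Since P₁ is strictly southwest of P₂, a monotone path through both must visit P₁ then P₂; paths through both = C(12, 3)·C(2, 1)·C(13, 5) = 566280. Avoid both = 4686825 − 1101100 − 1288287 + 566280 = 2863718.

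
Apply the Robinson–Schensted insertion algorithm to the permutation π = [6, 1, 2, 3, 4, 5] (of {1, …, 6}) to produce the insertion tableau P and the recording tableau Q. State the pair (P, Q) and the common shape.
P = [1, 2, 3, 4, 5] / [6];  Q = [1, 3, 4, 5, 6] / [2];  common shape = (5, 1)

Row-insert the values π_1, π_2, … into P one at a time, bumping the leftmost entry strictly greater than the inserted value down to the next row. The recording tableau Q records, in position (i, j), the step at which that cell was added to P.
  Insert 6 (step 1): P = [6];  Q = [1]
  Insert 1 (step 2): P = [1] / [6];  Q = [1] / [2]
  Insert 2 (step 3): P = [1, 2] / [6];  Q = [1, 3] / [2]
  Insert 3 (step 4): P = [1, 2, 3] / [6];  Q = [1, 3, 4] / [2]
  Insert 4 (step 5): P = [1, 2, 3, 4] / [6];  Q = [1, 3, 4, 5] / [2]
  Insert 5 (step 6): P = [1, 2, 3, 4, 5] / [6];  Q = [1, 3, 4, 5, 6] / [2]
Final shape: (5, 1).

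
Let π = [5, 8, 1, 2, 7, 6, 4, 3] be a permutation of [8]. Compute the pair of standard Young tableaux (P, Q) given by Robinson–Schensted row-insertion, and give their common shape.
P = [1, 2, 3] / [4, 6] / [5] / [7] / [8];  Q = [1, 2, 5] / [3, 4] / [6] / [7] / [8];  common shape = (3, 2, 1, 1, 1)

Row-insert the values π_1, π_2, … into P one at a time, bumping the leftmost entry strictly greater than the inserted value down to the next row. The recording tableau Q records, in position (i, j), the step at which that cell was added to P.
  Insert 5 (step 1): P = [5];  Q = [1]
  Insert 8 (step 2): P = [5, 8];  Q = [1, 2]
  Insert 1 (step 3): P = [1, 8] / [5];  Q = [1, 2] / [3]
  Insert 2 (step 4): P = [1, 2] / [5, 8];  Q = [1, 2] / [3, 4]
  Insert 7 (step 5): P = [1, 2, 7] / [5, 8];  Q = [1, 2, 5] / [3, 4]
  Insert 6 (step 6): P = [1, 2, 6] / [5, 7] / [8];  Q = [1, 2, 5] / [3, 4] / [6]
  Insert 4 (step 7): P = [1, 2, 4] / [5, 6] / [7] / [8];  Q = [1, 2, 5] / [3, 4] / [6] / [7]
  Insert 3 (step 8): P = [1, 2, 3] / [4, 6] / [5] / [7] / [8];  Q = [1, 2, 5] / [3, 4] / [6] / [7] / [8]
Final shape: (3, 2, 1, 1, 1).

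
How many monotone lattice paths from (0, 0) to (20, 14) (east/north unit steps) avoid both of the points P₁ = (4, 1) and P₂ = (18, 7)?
Number of paths = 1042327665

Inclusion–exclusion. Total paths: C(34, 20) = 1391975640. Through P₁: C(5, 4)·C(29, 16) = 339319575. Through P₂: C(25, 18)·C(9, 2) = 17305200. Since P₁ is strictly southwest of P₂, a monotone path through both must visit P₁ then P₂; paths through both = C(5, 4)·C(20, 14)·C(9, 2) = 6976800. Avoid both = 1391975640 − 339319575 − 17305200 + 6976800 = 1042327665.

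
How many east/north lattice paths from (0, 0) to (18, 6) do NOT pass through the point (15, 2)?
Number of paths = 129836

Total paths from (0, 0) to (18, 6): C(24, 18) = 134596. Paths through (15, 2): (paths (0, 0) → (15, 2)) × (paths (15, 2) → (18, 6)) = C(17, 15) · C(7, 3) = 136 · 35 = 4760. Avoidance count = 134596 − 4760 = 129836.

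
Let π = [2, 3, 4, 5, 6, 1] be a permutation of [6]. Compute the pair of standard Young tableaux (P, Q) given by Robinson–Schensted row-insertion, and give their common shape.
P = [1, 3, 4, 5, 6] / [2];  Q = [1, 2, 3, 4, 5] / [6];  common shape = (5, 1)

Row-insert the values π_1, π_2, … into P one at a time, bumping the leftmost entry strictly greater than the inserted value down to the next row. The recording tableau Q records, in position (i, j), the step at which that cell was added to P.
  Insert 2 (step 1): P = [2];  Q = [1]
  Insert 3 (step 2): P = [2, 3];  Q = [1, 2]
  Insert 4 (step 3): P = [2, 3, 4];  Q = [1, 2, 3]
  Insert 5 (step 4): P = [2, 3, 4, 5];  Q = [1, 2, 3, 4]
  Insert 6 (step 5): P = [2, 3, 4, 5, 6];  Q = [1, 2, 3, 4, 5]
  Insert 1 (step 6): P = [1, 3, 4, 5, 6] / [2];  Q = [1, 2, 3, 4, 5] / [6]
Final shape: (5, 1).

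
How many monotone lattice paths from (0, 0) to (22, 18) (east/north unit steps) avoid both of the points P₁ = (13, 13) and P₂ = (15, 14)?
Number of paths = 77260463800

Inclusion–exclusion. Total paths: C(40, 22) = 113380261800. Through P₁: C(26, 13)·C(14, 9) = 20822001200. Through P₂: C(29, 15)·C(11, 7) = 25594390800. Since P₁ is strictly southwest of P₂, a monotone path through both must visit P₁ then P₂; paths through both = C(26, 13)·C(3, 2)·C(11, 7) = 10296594000. Avoid both = 113380261800 − 20822001200 − 25594390800 + 10296594000 = 77260463800.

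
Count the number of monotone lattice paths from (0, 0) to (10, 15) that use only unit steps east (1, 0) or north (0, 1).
Number of paths = 3268760

A monotone lattice path from (0, 0) to (10, 15) consists of 10 east steps and 15 north steps in some order, so it is determined by which 10 of the 25 steps are east. The count is C(25, 10) = 3268760.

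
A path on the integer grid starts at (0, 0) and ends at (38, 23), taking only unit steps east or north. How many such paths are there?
Number of paths = 37539612570341700

A monotone lattice path from (0, 0) to (38, 23) consists of 38 east steps and 23 north steps in some order, so it is determined by which 38 of the 61 steps are east. The count is C(61, 38) = 37539612570341700.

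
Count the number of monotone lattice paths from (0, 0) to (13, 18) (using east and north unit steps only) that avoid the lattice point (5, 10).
Number of paths = 167604465

Total paths from (0, 0) to (13, 18): C(31, 13) = 206253075. Paths through (5, 10): (paths (0, 0) → (5, 10)) × (paths (5, 10) → (13, 18)) = C(15, 5) · C(16, 8) = 3003 · 12870 = 38648610. Avoidance count = 206253075 − 38648610 = 167604465.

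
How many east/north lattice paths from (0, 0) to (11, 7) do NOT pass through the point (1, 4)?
Number of paths = 30394

Total paths from (0, 0) to (11, 7): C(18, 11) = 31824. Paths through (1, 4): (paths (0, 0) → (1, 4)) × (paths (1, 4) → (11, 7)) = C(5, 1) · C(13, 10) = 5 · 286 = 1430. Avoidance count = 31824 − 1430 = 30394.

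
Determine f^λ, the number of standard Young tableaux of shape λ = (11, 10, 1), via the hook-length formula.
# SYT of shape (11, 10, 1) = 1085280

Hook-length formula: f^λ = n! / Π hook(c), product over all cells c of the Young diagram. For λ = (11, 10, 1), n = 22 boxes. Hook lengths by row (left-to-right, top-to-bottom): [13, 11, 10, 9, 8, 7, 6, 5, 4, 3, 1]; [11, 9, 8, 7, 6, 5, 4, 3, 2, 1]; [1]. Product of hooks = 1035678099456000. So f^λ = 22! / 1035678099456000 = 1124000727777607680000 / 1035678099456000 = 1085280.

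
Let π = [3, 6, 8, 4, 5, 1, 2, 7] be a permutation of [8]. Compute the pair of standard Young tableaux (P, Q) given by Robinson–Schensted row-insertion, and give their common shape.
P = [1, 2, 5, 7] / [3, 4] / [6, 8];  Q = [1, 2, 3, 8] / [4, 5] / [6, 7];  common shape = (4, 2, 2)

Row-insert the values π_1, π_2, … into P one at a time, bumping the leftmost entry strictly greater than the inserted value down to the next row. The recording tableau Q records, in position (i, j), the step at which that cell was added to P.
  Insert 3 (step 1): P = [3];  Q = [1]
  Insert 6 (step 2): P = [3, 6];  Q = [1, 2]
  Insert 8 (step 3): P = [3, 6, 8];  Q = [1, 2, 3]
  Insert 4 (step 4): P = [3, 4, 8] / [6];  Q = [1, 2, 3] / [4]
  Insert 5 (step 5): P = [3, 4, 5] / [6, 8];  Q = [1, 2, 3] / [4, 5]
  Insert 1 (step 6): P = [1, 4, 5] / [3, 8] / [6];  Q = [1, 2, 3] / [4, 5] / [6]
  Insert 2 (step 7): P = [1, 2, 5] / [3, 4] / [6, 8];  Q = [1, 2, 3] / [4, 5] / [6, 7]
  Insert 7 (step 8): P = [1, 2, 5, 7] / [3, 4] / [6, 8];  Q = [1, 2, 3, 8] / [4, 5] / [6, 7]
Final shape: (4, 2, 2).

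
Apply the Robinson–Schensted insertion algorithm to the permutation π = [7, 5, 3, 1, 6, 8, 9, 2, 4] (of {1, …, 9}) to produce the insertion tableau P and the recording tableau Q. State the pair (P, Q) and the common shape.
P = [1, 2, 4, 9] / [3, 6, 8] / [5] / [7];  Q = [1, 5, 6, 7] / [2, 8, 9] / [3] / [4];  common shape = (4, 3, 1, 1)

Row-insert the values π_1, π_2, … into P one at a time, bumping the leftmost entry strictly greater than the inserted value down to the next row. The recording tableau Q records, in position (i, j), the step at which that cell was added to P.
  Insert 7 (step 1): P = [7];  Q = [1]
  Insert 5 (step 2): P = [5] / [7];  Q = [1] / [2]
  Insert 3 (step 3): P = [3] / [5] / [7];  Q = [1] / [2] / [3]
  Insert 1 (step 4): P = [1] / [3] / [5] / [7];  Q = [1] / [2] / [3] / [4]
  Insert 6 (step 5): P = [1, 6] / [3] / [5] / [7];  Q = [1, 5] / [2] / [3] / [4]
  Insert 8 (step 6): P = [1, 6, 8] / [3] / [5] / [7];  Q = [1, 5, 6] / [2] / [3] / [4]
  Insert 9 (step 7): P = [1, 6, 8, 9] / [3] / [5] / [7];  Q = [1, 5, 6, 7] / [2] / [3] / [4]
  Insert 2 (step 8): P = [1, 2, 8, 9] / [3, 6] / [5] / [7];  Q = [1, 5, 6, 7] / [2, 8] / [3] / [4]
  Insert 4 (step 9): P = [1, 2, 4, 9] / [3, 6, 8] / [5] / [7];  Q = [1, 5, 6, 7] / [2, 8, 9] / [3] / [4]
Final shape: (4, 3, 1, 1).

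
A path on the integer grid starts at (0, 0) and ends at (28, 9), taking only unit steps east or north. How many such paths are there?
Number of paths = 124403620

A monotone lattice path from (0, 0) to (28, 9) consists of 28 east steps and 9 north steps in some order, so it is determined by which 28 of the 37 steps are east. The count is C(37, 28) = 124403620.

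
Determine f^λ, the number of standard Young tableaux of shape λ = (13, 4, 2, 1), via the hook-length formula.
# SYT of shape (13, 4, 2, 1) = 1574625

Hook-length formula: f^λ = n! / Π hook(c), product over all cells c of the Young diagram. For λ = (13, 4, 2, 1), n = 20 boxes. Hook lengths by row (left-to-right, top-to-bottom): [16, 14, 12, 11, 9, 8, 7, 6, 5, 4, 3, 2, 1]; [6, 4, 2, 1]; [3, 1]; [1]. Product of hooks = 1545067560960. So f^λ = 20! / 1545067560960 = 2432902008176640000 / 1545067560960 = 1574625.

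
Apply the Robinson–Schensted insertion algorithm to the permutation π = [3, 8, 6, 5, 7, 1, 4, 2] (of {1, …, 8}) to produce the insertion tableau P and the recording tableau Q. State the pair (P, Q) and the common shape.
P = [1, 2, 7] / [3, 4] / [5] / [6] / [8];  Q = [1, 2, 5] / [3, 7] / [4] / [6] / [8];  common shape = (3, 2, 1, 1, 1)

Row-insert the values π_1, π_2, … into P one at a time, bumping the leftmost entry strictly greater than the inserted value down to the next row. The recording tableau Q records, in position (i, j), the step at which that cell was added to P.
  Insert 3 (step 1): P = [3];  Q = [1]
  Insert 8 (step 2): P = [3, 8];  Q = [1, 2]
  Insert 6 (step 3): P = [3, 6] / [8];  Q = [1, 2] / [3]
  Insert 5 (step 4): P = [3, 5] / [6] / [8];  Q = [1, 2] / [3] / [4]
  Insert 7 (step 5): P = [3, 5, 7] / [6] / [8];  Q = [1, 2, 5] / [3] / [4]
  Insert 1 (step 6): P = [1, 5, 7] / [3] / [6] / [8];  Q = [1, 2, 5] / [3] / [4] / [6]
  Insert 4 (step 7): P = [1, 4, 7] / [3, 5] / [6] / [8];  Q = [1, 2, 5] / [3, 7] / [4] / [6]
  Insert 2 (step 8): P = [1, 2, 7] / [3, 4] / [5] / [6] / [8];  Q = [1, 2, 5] / [3, 7] / [4] / [6] / [8]
Final shape: (3, 2, 1, 1, 1).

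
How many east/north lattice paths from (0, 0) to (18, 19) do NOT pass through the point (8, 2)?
Number of paths = 17292999075

Total paths from (0, 0) to (18, 19): C(37, 18) = 17672631900. Paths through (8, 2): (paths (0, 0) → (8, 2)) × (paths (8, 2) → (18, 19)) = C(10, 8) · C(27, 10) = 45 · 8436285 = 379632825. Avoidance count = 17672631900 − 379632825 = 17292999075.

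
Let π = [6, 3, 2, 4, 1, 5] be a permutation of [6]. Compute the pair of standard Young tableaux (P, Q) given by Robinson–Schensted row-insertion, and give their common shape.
P = [1, 4, 5] / [2] / [3] / [6];  Q = [1, 4, 6] / [2] / [3] / [5];  common shape = (3, 1, 1, 1)

Row-insert the values π_1, π_2, … into P one at a time, bumping the leftmost entry strictly greater than the inserted value down to the next row. The recording tableau Q records, in position (i, j), the step at which that cell was added to P.
  Insert 6 (step 1): P = [6];  Q = [1]
  Insert 3 (step 2): P = [3] / [6];  Q = [1] / [2]
  Insert 2 (step 3): P = [2] / [3] / [6];  Q = [1] / [2] / [3]
  Insert 4 (step 4): P = [2, 4] / [3] / [6];  Q = [1, 4] / [2] / [3]
  Insert 1 (step 5): P = [1, 4] / [2] / [3] / [6];  Q = [1, 4] / [2] / [3] / [5]
  Insert 5 (step 6): P = [1, 4, 5] / [2] / [3] / [6];  Q = [1, 4, 6] / [2] / [3] / [5]
Final shape: (3, 1, 1, 1).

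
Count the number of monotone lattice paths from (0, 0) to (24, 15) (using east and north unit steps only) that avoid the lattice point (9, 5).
Number of paths = 18596783140

Total paths from (0, 0) to (24, 15): C(39, 24) = 25140840660. Paths through (9, 5): (paths (0, 0) → (9, 5)) × (paths (9, 5) → (24, 15)) = C(14, 9) · C(25, 15) = 2002 · 3268760 = 6544057520. Avoidance count = 25140840660 − 6544057520 = 18596783140.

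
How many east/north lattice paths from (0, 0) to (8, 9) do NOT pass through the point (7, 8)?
Number of paths = 11440

Total paths from (0, 0) to (8, 9): C(17, 8) = 24310. Paths through (7, 8): (paths (0, 0) → (7, 8)) × (paths (7, 8) → (8, 9)) = C(15, 7) · C(2, 1) = 6435 · 2 = 12870. Avoidance count = 24310 − 12870 = 11440.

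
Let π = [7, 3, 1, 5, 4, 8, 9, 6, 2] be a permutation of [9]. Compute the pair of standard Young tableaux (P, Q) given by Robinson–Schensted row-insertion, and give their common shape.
P = [1, 2, 6, 9] / [3, 4, 8] / [5] / [7];  Q = [1, 4, 6, 7] / [2, 5, 8] / [3] / [9];  common shape = (4, 3, 1, 1)

Row-insert the values π_1, π_2, … into P one at a time, bumping the leftmost entry strictly greater than the inserted value down to the next row. The recording tableau Q records, in position (i, j), the step at which that cell was added to P.
  Insert 7 (step 1): P = [7];  Q = [1]
  Insert 3 (step 2): P = [3] / [7];  Q = [1] / [2]
  Insert 1 (step 3): P = [1] / [3] / [7];  Q = [1] / [2] / [3]
  Insert 5 (step 4): P = [1, 5] / [3] / [7];  Q = [1, 4] / [2] / [3]
  Insert 4 (step 5): P = [1, 4] / [3, 5] / [7];  Q = [1, 4] / [2, 5] / [3]
  Insert 8 (step 6): P = [1, 4, 8] / [3, 5] / [7];  Q = [1, 4, 6] / [2, 5] / [3]
  Insert 9 (step 7): P = [1, 4, 8, 9] / [3, 5] / [7];  Q = [1, 4, 6, 7] / [2, 5] / [3]
  Insert 6 (step 8): P = [1, 4, 6, 9] / [3, 5, 8] / [7];  Q = [1, 4, 6, 7] / [2, 5, 8] / [3]
  Insert 2 (step 9): P = [1, 2, 6, 9] / [3, 4, 8] / [5] / [7];  Q = [1, 4, 6, 7] / [2, 5, 8] / [3] / [9]
Final shape: (4, 3, 1, 1).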